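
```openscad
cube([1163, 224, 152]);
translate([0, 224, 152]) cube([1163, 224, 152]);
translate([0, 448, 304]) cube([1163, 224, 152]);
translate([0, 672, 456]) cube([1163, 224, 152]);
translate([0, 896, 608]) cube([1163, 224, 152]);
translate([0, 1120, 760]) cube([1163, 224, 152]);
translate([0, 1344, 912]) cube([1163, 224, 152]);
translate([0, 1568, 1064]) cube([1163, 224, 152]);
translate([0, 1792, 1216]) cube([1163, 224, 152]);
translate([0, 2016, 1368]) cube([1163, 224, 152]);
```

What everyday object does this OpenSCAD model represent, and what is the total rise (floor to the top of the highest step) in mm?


A staircase. The total rise is 1520 mm.

10 identical blocks, each offset up and back from the previous — a staircase. Each step is 152 mm tall and there are 10 of them, so the total rise is 10 × 152 = 1520 mm.


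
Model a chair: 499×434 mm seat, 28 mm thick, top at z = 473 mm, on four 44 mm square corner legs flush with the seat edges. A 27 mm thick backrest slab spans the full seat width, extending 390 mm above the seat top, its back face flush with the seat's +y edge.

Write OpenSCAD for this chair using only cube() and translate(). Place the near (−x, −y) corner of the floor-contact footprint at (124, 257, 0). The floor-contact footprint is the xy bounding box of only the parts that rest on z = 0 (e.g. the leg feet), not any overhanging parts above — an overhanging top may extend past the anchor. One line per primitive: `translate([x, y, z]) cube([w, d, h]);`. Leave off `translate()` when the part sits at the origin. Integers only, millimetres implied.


// leg_h = 473 - 28 = 445
translate([124, 257, 445]) cube([499, 434, 28]);
translate([124, 257, 0]) cube([44, 44, 445]);
translate([579, 257, 0]) cube([44, 44, 445]);
translate([124, 647, 0]) cube([44, 44, 445]);
translate([579, 647, 0]) cube([44, 44, 445]);
translate([124, 664, 473]) cube([499, 27, 390]);


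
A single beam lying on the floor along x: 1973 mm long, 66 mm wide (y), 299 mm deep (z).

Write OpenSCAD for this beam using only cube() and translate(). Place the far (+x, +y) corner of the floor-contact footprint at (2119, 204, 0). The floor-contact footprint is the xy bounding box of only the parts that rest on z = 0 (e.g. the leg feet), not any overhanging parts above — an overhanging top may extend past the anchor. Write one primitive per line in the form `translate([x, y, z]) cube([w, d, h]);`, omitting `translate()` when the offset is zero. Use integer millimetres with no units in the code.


translate([146, 138, 0]) cube([1973, 66, 299]);


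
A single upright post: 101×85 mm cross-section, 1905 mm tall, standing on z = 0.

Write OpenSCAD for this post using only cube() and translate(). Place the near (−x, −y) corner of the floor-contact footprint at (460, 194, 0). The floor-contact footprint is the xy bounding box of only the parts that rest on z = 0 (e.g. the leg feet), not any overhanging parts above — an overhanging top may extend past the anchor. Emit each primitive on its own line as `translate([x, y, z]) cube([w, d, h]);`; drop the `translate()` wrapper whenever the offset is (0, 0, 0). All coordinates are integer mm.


translate([460, 194, 0]) cube([101, 85, 1905]);


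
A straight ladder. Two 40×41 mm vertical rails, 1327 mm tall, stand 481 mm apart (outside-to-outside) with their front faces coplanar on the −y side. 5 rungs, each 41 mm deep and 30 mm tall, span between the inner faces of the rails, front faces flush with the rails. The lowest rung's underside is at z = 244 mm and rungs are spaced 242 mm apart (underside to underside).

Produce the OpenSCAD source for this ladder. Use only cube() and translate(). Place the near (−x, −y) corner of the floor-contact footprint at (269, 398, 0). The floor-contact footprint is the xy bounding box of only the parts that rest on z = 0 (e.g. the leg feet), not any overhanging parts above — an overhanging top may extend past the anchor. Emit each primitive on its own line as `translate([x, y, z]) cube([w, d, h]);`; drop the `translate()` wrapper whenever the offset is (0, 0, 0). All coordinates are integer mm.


translate([269, 398, 0]) cube([40, 41, 1327]);
translate([710, 398, 0]) cube([40, 41, 1327]);
translate([309, 398, 244]) cube([401, 41, 30]);
translate([309, 398, 486]) cube([401, 41, 30]);
translate([309, 398, 728]) cube([401, 41, 30]);
translate([309, 398, 970]) cube([401, 41, 30]);
translate([309, 398, 1212]) cube([401, 41, 30]);


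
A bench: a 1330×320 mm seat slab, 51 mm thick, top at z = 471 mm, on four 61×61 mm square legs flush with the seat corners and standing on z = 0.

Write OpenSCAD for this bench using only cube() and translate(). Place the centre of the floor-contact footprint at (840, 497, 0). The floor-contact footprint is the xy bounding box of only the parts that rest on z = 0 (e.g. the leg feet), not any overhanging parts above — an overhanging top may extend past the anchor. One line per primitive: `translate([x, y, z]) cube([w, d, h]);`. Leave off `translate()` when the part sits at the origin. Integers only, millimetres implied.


// leg_h = 471 − 51 = 420
translate([175, 337, 420]) cube([1330, 320, 51]);
translate([175, 337, 0]) cube([61, 61, 420]);
translate([175, 596, 0]) cube([61, 61, 420]);
translate([1444, 337, 0]) cube([61, 61, 420]);
translate([1444, 596, 0]) cube([61, 61, 420]);


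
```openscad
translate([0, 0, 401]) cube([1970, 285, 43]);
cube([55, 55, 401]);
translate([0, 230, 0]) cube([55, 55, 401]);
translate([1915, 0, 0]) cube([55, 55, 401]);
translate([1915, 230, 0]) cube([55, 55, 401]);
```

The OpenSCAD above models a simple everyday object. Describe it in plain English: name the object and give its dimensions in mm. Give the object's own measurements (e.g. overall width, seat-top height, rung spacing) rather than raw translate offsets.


A bench: a 1970×285 mm seat slab, 43 mm thick, top at z = 444 mm, on four 55×55 mm square legs flush with the seat corners and standing on z = 0.


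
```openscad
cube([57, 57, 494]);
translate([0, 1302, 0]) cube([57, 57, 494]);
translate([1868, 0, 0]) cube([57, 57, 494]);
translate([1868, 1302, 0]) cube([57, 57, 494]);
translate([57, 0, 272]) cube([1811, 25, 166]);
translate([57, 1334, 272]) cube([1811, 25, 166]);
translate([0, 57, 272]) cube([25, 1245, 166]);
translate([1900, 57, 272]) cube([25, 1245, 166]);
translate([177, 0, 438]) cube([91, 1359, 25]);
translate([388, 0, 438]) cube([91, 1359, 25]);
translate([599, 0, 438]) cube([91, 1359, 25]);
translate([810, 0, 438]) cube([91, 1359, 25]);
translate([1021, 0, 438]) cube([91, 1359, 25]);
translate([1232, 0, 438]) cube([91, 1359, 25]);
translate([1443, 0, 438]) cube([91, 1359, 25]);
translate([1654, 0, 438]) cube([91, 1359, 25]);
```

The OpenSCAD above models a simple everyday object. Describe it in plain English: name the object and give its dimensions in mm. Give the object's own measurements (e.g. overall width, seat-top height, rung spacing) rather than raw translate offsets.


A bed frame 1925 mm long (x) by 1359 mm wide (y). Four 57×57 mm corner posts, 494 mm tall, at the corners of the footprint. Four rails of 25 mm thickness and 166 mm height run between adjacent posts with their undersides at z = 272 mm, their outer faces flush with the outside of the frame (the two x-running rails run between the posts' inner faces; the two y-running rails run between the posts' inner faces). 8 slats, each 91 mm wide (x) and 25 mm thick, lie across the top of the two x-running rails, running the full 1359 mm width of the frame in y; along x they sit between the end posts with a 120 mm gap after the −x posts and between neighbouring slats, leaving 123 mm before the +x posts.


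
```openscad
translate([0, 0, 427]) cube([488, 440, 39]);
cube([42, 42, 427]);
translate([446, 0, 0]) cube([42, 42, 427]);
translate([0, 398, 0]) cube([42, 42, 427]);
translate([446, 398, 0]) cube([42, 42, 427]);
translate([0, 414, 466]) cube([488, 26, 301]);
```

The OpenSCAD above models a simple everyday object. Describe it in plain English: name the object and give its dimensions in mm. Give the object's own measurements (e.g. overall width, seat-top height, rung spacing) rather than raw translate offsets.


A chair. The seat is a 488×440×39 mm slab with its top at z = 466 mm, on four 42×42 mm corner legs (flush with the seat edges, standing on z = 0). A flat backrest 26 mm thick, 301 mm tall, spans the full seat width and rises from the seat top along its +y edge, rear face flush with the rear of the seat.


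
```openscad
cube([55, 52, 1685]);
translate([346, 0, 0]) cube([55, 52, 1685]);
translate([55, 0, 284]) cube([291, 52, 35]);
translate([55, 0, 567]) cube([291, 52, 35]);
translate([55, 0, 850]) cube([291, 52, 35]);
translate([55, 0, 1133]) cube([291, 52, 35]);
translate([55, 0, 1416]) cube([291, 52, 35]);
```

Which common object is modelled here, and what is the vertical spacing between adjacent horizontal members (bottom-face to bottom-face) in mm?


A ladder. The rung spacing is 283 mm.

Two tall 55×52 posts with 5 short bars between them — a ladder. Adjacent rungs sit at z = 284 and z = 567, so the spacing is 567 − 284 = 283 mm.


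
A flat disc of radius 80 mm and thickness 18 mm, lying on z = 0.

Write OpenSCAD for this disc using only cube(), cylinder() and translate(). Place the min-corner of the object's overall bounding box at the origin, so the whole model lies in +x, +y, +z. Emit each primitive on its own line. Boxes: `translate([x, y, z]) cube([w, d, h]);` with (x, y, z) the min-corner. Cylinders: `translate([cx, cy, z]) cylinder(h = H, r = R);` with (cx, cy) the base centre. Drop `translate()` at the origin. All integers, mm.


translate([80, 80, 0]) cylinder(h = 18, r = 80);


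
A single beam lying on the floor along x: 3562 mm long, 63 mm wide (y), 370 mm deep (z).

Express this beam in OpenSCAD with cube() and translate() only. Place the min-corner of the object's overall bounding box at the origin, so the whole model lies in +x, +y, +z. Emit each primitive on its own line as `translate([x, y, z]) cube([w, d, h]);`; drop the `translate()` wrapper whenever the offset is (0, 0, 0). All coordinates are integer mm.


cube([3562, 63, 370]);


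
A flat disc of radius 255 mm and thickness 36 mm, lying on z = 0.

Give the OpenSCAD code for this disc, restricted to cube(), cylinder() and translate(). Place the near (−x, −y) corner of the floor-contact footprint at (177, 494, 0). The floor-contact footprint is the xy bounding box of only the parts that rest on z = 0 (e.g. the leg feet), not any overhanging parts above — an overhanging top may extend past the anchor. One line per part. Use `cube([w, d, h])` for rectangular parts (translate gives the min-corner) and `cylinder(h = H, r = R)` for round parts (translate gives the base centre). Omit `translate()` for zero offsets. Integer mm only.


translate([432, 749, 0]) cylinder(h = 36, r = 255);


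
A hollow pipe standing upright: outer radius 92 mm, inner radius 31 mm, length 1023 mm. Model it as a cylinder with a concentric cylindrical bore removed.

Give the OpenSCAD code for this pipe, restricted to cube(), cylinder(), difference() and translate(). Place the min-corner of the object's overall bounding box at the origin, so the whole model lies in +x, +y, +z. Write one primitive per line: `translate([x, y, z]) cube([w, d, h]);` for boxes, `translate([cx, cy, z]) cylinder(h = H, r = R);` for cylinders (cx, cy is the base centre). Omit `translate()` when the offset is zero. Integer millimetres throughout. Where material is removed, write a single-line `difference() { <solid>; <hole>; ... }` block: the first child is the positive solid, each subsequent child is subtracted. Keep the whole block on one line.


difference() { translate([92, 92, 0]) cylinder(h = 1023, r = 92); translate([92, 92, 0]) cylinder(h = 1023, r = 31); }


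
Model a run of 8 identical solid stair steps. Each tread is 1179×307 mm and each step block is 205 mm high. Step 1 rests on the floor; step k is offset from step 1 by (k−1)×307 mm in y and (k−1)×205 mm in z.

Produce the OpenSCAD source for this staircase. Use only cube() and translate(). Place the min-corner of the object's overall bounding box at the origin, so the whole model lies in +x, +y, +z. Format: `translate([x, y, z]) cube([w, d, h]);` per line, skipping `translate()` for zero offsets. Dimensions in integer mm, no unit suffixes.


cube([1179, 307, 205]);
translate([0, 307, 205]) cube([1179, 307, 205]);
translate([0, 614, 410]) cube([1179, 307, 205]);
translate([0, 921, 615]) cube([1179, 307, 205]);
translate([0, 1228, 820]) cube([1179, 307, 205]);
translate([0, 1535, 1025]) cube([1179, 307, 205]);
translate([0, 1842, 1230]) cube([1179, 307, 205]);
translate([0, 2149, 1435]) cube([1179, 307, 205]);


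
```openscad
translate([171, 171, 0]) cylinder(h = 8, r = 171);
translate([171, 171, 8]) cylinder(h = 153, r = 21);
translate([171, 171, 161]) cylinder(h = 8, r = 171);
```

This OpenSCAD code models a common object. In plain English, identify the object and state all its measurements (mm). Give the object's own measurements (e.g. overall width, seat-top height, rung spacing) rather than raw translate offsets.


A spool: two coaxial disc flanges of radius 171 mm and thickness 8 mm, joined by a core cylinder of radius 21 mm and height 153 mm. The lower flange rests on z = 0 and the three cylinders share a vertical axis.


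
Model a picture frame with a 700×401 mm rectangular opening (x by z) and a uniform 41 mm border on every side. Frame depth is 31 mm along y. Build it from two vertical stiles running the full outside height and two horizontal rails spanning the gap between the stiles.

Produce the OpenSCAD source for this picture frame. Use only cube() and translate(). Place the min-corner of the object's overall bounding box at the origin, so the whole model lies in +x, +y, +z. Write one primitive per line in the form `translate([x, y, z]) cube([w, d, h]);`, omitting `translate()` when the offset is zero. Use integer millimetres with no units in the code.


cube([41, 31, 483]);
translate([741, 0, 0]) cube([41, 31, 483]);
translate([41, 0, 0]) cube([700, 31, 41]);
translate([41, 0, 442]) cube([700, 31, 41]);


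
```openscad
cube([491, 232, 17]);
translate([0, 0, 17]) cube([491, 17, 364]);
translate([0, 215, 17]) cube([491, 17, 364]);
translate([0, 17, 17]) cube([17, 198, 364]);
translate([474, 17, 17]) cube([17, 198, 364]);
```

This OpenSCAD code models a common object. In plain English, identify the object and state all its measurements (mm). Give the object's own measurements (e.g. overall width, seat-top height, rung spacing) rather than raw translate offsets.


An open-topped rectangular box: outside dimensions 491×232×381 mm, with a uniform wall and base thickness of 17 mm. The base is a full 491×232 slab on the floor; four walls sit on top of the base. The front and back walls (the −y and +y sides) span the full width; the two side walls fit between them.


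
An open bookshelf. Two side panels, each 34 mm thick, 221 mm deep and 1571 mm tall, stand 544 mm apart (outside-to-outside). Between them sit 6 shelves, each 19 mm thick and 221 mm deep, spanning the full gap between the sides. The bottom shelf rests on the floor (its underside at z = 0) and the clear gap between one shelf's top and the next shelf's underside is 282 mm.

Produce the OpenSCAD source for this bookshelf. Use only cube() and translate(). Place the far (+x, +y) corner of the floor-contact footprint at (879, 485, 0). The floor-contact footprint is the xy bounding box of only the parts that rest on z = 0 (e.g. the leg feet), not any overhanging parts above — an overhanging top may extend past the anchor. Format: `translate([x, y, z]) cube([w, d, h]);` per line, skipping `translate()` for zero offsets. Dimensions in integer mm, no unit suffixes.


translate([335, 264, 0]) cube([34, 221, 1571]);
translate([845, 264, 0]) cube([34, 221, 1571]);
translate([369, 264, 0]) cube([476, 221, 19]);
translate([369, 264, 301]) cube([476, 221, 19]);
translate([369, 264, 602]) cube([476, 221, 19]);
translate([369, 264, 903]) cube([476, 221, 19]);
translate([369, 264, 1204]) cube([476, 221, 19]);
translate([369, 264, 1505]) cube([476, 221, 19]);


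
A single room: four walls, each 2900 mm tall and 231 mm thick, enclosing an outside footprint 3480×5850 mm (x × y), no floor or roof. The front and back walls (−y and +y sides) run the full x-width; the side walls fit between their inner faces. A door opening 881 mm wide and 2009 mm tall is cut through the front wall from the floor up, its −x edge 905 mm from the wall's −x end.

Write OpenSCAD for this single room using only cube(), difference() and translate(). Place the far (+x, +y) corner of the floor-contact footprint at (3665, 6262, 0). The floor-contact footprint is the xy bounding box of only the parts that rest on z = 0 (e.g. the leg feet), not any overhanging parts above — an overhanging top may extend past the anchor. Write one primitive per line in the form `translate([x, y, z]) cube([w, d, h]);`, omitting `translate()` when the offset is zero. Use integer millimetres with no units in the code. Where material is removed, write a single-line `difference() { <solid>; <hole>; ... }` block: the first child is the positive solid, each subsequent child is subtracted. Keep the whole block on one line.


difference() { translate([185, 412, 0]) cube([3480, 231, 2900]); translate([1090, 412, 0]) cube([881, 231, 2009]); }
translate([185, 6031, 0]) cube([3480, 231, 2900]);
translate([185, 643, 0]) cube([231, 5388, 2900]);
translate([3434, 643, 0]) cube([231, 5388, 2900]);


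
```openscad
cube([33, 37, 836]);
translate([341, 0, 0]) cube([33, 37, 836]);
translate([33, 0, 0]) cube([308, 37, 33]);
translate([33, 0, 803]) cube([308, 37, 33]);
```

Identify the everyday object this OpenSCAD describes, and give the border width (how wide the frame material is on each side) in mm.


A picture frame. The border width is 33 mm.

Four thin pieces enclosing a rectangular opening — a picture frame. The two full-height stiles are 836 mm tall; the top rail sits at z = 803 and is 33 mm tall, so the border above the opening is 836 − 803 = 33 mm, matching the stile x-width.


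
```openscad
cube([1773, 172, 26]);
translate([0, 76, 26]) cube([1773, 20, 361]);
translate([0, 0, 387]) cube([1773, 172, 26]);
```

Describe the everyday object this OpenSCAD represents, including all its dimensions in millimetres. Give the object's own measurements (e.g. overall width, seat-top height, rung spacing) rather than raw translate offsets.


An I-beam lying along x, 1773 mm long. Overall section height 413 mm. Two flanges 172 mm wide (y) and 26 mm thick, one on the floor and one at the top; a web 20 mm thick runs between them, centred on the flange width.


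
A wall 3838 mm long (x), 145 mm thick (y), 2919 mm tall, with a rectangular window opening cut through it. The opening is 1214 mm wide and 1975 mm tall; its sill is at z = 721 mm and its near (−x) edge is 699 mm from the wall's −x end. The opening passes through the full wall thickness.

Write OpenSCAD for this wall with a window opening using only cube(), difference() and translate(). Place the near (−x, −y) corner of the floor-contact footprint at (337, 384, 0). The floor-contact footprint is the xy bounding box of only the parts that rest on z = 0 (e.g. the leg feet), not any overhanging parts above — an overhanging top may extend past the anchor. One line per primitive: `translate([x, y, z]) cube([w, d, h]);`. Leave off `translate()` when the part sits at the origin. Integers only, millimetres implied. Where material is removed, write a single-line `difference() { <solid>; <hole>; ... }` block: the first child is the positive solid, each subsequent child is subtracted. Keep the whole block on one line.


difference() { translate([337, 384, 0]) cube([3838, 145, 2919]); translate([1036, 384, 721]) cube([1214, 145, 1975]); }


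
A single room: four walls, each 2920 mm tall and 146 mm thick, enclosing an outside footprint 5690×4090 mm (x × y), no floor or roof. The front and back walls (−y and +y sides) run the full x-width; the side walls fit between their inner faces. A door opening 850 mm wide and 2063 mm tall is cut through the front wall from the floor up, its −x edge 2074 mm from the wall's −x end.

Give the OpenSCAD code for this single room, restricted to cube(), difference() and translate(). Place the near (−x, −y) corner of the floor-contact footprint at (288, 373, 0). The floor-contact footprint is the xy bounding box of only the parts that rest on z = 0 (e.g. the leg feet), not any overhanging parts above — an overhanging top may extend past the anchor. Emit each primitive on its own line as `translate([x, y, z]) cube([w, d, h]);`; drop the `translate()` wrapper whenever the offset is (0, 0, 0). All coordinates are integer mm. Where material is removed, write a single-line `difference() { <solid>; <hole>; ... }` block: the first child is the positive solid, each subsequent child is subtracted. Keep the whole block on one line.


difference() { translate([288, 373, 0]) cube([5690, 146, 2920]); translate([2362, 373, 0]) cube([850, 146, 2063]); }
translate([288, 4317, 0]) cube([5690, 146, 2920]);
translate([288, 519, 0]) cube([146, 3798, 2920]);
translate([5832, 519, 0]) cube([146, 3798, 2920]);


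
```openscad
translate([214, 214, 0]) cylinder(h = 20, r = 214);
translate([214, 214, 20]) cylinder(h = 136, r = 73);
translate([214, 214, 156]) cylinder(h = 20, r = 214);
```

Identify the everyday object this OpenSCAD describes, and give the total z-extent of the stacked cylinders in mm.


A spool. The overall height is 176 mm.

Three coaxial cylinders, large–small–large — a spool. Two 20 mm flanges and a 136 mm core give 20 + 136 + 20 = 176 mm.


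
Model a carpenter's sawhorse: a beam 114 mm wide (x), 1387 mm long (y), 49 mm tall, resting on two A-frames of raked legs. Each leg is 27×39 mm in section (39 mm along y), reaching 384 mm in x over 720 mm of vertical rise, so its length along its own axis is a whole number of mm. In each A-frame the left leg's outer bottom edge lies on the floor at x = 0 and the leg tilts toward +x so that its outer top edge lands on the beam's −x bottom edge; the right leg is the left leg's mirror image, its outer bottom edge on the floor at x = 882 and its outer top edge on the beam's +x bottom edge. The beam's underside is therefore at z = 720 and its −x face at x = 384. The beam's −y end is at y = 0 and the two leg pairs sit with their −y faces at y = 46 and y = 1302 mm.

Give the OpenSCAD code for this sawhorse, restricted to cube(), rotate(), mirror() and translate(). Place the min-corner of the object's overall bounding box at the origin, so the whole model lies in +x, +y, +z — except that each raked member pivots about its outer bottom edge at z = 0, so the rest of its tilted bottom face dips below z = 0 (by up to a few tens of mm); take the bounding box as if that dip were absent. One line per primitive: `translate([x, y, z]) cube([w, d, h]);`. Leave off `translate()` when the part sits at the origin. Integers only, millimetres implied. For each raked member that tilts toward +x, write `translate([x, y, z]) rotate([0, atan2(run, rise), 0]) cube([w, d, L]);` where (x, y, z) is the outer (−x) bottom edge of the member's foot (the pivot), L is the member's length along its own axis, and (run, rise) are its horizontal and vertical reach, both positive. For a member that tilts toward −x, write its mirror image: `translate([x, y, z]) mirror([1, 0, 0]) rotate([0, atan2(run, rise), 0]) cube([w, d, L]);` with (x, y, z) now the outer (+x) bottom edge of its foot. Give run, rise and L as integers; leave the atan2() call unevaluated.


translate([384, 0, 720]) cube([114, 1387, 49]);
translate([0, 46, 0]) rotate([0, atan2(384, 720), 0]) cube([27, 39, 816]);
translate([882, 46, 0]) mirror([1, 0, 0]) rotate([0, atan2(384, 720), 0]) cube([27, 39, 816]);
translate([0, 1302, 0]) rotate([0, atan2(384, 720), 0]) cube([27, 39, 816]);
translate([882, 1302, 0]) mirror([1, 0, 0]) rotate([0, atan2(384, 720), 0]) cube([27, 39, 816]);


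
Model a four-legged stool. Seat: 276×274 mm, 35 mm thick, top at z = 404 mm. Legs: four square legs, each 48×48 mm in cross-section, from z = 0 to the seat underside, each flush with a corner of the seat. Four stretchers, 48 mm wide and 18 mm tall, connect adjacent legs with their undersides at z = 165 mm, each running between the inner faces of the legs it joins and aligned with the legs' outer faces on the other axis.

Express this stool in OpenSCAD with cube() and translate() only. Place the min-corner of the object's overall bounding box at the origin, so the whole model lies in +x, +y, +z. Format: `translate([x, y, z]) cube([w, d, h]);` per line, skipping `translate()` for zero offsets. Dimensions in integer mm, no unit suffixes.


translate([0, 0, 369]) cube([276, 274, 35]);
cube([48, 48, 369]);
translate([228, 0, 0]) cube([48, 48, 369]);
translate([0, 226, 0]) cube([48, 48, 369]);
translate([228, 226, 0]) cube([48, 48, 369]);
translate([48, 0, 165]) cube([180, 48, 18]);
translate([48, 226, 165]) cube([180, 48, 18]);
translate([0, 48, 165]) cube([48, 178, 18]);
translate([228, 48, 165]) cube([48, 178, 18]);


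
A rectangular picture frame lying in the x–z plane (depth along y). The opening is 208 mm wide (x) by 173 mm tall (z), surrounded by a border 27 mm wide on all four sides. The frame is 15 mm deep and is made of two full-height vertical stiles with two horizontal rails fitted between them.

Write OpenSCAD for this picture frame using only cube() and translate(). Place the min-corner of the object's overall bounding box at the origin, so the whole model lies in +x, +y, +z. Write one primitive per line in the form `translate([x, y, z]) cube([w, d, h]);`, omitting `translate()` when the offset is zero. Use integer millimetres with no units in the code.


cube([27, 15, 227]);
translate([235, 0, 0]) cube([27, 15, 227]);
translate([27, 0, 0]) cube([208, 15, 27]);
translate([27, 0, 200]) cube([208, 15, 27]);


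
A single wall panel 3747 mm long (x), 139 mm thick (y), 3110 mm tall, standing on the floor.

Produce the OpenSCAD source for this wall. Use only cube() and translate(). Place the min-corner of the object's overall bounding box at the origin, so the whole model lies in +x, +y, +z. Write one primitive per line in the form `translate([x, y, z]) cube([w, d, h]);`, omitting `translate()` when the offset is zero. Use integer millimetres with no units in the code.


cube([3747, 139, 3110]);


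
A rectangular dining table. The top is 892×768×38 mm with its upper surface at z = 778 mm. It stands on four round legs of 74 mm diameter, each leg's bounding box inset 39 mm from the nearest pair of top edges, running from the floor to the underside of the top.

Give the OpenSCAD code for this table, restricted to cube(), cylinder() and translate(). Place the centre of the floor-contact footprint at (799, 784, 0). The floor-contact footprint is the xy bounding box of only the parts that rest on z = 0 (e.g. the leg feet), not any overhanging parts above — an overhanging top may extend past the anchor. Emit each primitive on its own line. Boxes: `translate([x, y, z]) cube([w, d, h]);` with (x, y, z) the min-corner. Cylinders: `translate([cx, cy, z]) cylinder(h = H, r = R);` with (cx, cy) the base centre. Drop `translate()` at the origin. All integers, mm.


translate([353, 400, 740]) cube([892, 768, 38]);
translate([429, 476, 0]) cylinder(h = 740, r = 37);
translate([1169, 476, 0]) cylinder(h = 740, r = 37);
translate([429, 1092, 0]) cylinder(h = 740, r = 37);
translate([1169, 1092, 0]) cylinder(h = 740, r = 37);


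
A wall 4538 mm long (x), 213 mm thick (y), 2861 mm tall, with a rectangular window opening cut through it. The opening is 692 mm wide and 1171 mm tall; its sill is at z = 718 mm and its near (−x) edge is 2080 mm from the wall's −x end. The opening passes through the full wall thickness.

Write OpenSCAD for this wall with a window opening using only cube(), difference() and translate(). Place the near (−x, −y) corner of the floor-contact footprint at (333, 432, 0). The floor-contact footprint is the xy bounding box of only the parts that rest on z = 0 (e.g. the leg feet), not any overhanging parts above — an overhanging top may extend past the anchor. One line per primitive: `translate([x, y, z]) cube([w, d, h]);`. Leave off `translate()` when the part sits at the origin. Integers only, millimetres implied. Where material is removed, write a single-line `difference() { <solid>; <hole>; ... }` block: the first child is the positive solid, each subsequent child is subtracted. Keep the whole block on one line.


difference() { translate([333, 432, 0]) cube([4538, 213, 2861]); translate([2413, 432, 718]) cube([692, 213, 1171]); }


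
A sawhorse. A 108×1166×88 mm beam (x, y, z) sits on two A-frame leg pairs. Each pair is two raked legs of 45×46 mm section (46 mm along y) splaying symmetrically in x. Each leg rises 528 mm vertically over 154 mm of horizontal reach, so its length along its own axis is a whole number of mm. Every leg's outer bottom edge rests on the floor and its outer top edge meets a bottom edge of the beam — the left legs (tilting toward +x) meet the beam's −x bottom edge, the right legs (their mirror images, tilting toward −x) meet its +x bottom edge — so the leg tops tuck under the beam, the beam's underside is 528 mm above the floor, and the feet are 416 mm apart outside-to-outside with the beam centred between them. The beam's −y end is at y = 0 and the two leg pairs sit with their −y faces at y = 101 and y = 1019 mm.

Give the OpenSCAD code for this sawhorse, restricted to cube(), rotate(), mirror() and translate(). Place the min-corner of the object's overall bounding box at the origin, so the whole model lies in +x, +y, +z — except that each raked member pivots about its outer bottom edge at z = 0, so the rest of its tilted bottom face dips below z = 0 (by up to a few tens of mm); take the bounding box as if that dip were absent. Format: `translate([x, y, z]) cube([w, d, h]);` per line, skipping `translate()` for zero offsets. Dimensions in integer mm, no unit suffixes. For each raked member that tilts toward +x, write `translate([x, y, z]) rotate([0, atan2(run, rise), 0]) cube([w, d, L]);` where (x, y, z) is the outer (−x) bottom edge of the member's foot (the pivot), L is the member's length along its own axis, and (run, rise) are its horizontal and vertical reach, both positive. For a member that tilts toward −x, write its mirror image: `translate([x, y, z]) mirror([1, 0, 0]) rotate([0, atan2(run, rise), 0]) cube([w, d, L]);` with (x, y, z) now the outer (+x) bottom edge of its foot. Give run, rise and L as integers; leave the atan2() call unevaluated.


translate([154, 0, 528]) cube([108, 1166, 88]);
translate([0, 101, 0]) rotate([0, atan2(154, 528), 0]) cube([45, 46, 550]);
translate([416, 101, 0]) mirror([1, 0, 0]) rotate([0, atan2(154, 528), 0]) cube([45, 46, 550]);
translate([0, 1019, 0]) rotate([0, atan2(154, 528), 0]) cube([45, 46, 550]);
translate([416, 1019, 0]) mirror([1, 0, 0]) rotate([0, atan2(154, 528), 0]) cube([45, 46, 550]);


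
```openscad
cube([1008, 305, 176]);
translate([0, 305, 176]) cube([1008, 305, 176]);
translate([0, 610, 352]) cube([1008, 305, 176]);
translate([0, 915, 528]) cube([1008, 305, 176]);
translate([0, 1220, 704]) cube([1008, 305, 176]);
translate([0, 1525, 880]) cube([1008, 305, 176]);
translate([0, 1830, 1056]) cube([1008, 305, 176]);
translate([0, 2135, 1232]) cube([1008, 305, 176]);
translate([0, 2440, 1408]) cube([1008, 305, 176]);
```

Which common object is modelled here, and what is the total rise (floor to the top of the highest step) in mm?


A staircase. The total rise is 1584 mm.

9 identical blocks, each offset up and back from the previous — a staircase. Each step is 176 mm tall and there are 9 of them, so the total rise is 9 × 176 = 1584 mm.


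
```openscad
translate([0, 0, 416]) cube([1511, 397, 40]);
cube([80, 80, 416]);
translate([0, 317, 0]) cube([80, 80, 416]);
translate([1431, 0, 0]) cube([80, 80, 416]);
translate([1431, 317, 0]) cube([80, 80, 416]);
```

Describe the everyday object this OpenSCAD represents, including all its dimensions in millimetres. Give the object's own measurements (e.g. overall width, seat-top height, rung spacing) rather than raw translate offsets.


A bench: a 1511×397 mm seat slab, 40 mm thick, top at z = 456 mm, on four 80×80 mm square legs flush with the seat corners and standing on z = 0.


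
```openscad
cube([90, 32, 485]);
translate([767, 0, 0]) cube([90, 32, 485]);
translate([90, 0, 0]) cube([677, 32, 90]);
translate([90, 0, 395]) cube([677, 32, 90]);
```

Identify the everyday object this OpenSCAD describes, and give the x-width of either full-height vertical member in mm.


A picture frame. The border width is 90 mm.

Four thin pieces enclosing a rectangular opening — a picture frame. The two full-height stiles are 485 mm tall; the top rail sits at z = 395 and is 90 mm tall, so the border above the opening is 485 − 395 = 90 mm, matching the stile x-width.


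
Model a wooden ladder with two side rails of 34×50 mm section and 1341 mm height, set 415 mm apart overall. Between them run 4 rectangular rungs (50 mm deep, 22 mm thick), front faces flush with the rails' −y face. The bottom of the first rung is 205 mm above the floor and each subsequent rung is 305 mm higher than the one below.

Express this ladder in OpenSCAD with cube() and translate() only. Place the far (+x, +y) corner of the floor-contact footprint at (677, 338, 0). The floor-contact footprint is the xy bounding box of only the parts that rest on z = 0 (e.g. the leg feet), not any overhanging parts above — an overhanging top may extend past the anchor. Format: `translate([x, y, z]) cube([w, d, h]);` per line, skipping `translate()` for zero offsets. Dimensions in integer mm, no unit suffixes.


translate([262, 288, 0]) cube([34, 50, 1341]);
translate([643, 288, 0]) cube([34, 50, 1341]);
translate([296, 288, 205]) cube([347, 50, 22]);
translate([296, 288, 510]) cube([347, 50, 22]);
translate([296, 288, 815]) cube([347, 50, 22]);
translate([296, 288, 1120]) cube([347, 50, 22]);


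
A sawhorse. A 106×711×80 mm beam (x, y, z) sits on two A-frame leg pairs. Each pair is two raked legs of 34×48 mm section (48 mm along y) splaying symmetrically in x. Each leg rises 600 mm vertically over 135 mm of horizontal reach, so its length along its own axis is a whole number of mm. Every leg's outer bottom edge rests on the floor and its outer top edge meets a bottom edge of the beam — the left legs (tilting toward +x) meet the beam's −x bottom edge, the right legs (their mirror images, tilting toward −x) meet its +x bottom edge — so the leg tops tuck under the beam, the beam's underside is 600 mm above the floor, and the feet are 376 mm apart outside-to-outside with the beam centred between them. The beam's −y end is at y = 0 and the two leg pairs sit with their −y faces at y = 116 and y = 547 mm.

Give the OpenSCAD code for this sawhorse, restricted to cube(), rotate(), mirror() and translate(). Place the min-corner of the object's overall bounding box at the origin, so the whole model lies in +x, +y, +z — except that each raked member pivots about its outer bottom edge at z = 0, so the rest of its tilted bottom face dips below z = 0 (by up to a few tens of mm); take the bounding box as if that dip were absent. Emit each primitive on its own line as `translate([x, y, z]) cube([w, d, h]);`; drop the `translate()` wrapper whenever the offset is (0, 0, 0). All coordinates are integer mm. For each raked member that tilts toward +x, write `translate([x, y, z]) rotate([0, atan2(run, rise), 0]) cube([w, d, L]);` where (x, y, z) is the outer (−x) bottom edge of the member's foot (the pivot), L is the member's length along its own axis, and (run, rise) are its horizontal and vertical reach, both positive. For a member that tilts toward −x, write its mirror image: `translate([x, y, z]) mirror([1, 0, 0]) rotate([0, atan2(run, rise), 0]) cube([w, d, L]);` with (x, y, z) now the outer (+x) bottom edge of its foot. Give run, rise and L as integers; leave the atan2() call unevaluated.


// leg length = √(135² + 600²) = 615
// right-leg outer foot x = 2·135 + 106 = 376
// beam min-corner = (135, 0, 600)
translate([135, 0, 600]) cube([106, 711, 80]);
translate([0, 116, 0]) rotate([0, atan2(135, 600), 0]) cube([34, 48, 615]);
translate([376, 116, 0]) mirror([1, 0, 0]) rotate([0, atan2(135, 600), 0]) cube([34, 48, 615]);
translate([0, 547, 0]) rotate([0, atan2(135, 600), 0]) cube([34, 48, 615]);
translate([376, 547, 0]) mirror([1, 0, 0]) rotate([0, atan2(135, 600), 0]) cube([34, 48, 615]);


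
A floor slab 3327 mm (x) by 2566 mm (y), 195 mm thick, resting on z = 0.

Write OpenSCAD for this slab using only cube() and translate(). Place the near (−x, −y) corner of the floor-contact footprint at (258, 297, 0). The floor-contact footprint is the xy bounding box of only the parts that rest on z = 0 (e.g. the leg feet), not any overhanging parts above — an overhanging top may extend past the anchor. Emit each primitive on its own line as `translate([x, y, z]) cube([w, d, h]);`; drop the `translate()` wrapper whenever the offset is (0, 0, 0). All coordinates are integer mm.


translate([258, 297, 0]) cube([3327, 2566, 195]);


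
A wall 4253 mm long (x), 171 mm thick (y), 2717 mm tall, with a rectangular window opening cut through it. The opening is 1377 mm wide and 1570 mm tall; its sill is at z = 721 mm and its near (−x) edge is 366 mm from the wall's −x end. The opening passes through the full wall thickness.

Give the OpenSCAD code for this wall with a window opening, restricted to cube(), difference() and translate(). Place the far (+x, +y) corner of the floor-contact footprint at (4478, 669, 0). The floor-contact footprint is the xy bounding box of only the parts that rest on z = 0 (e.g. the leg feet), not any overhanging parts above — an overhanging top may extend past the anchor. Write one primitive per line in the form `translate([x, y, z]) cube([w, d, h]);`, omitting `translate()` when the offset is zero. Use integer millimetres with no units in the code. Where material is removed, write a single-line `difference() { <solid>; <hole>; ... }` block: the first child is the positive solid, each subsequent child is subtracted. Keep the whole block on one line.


difference() { translate([225, 498, 0]) cube([4253, 171, 2717]); translate([591, 498, 721]) cube([1377, 171, 1570]); }


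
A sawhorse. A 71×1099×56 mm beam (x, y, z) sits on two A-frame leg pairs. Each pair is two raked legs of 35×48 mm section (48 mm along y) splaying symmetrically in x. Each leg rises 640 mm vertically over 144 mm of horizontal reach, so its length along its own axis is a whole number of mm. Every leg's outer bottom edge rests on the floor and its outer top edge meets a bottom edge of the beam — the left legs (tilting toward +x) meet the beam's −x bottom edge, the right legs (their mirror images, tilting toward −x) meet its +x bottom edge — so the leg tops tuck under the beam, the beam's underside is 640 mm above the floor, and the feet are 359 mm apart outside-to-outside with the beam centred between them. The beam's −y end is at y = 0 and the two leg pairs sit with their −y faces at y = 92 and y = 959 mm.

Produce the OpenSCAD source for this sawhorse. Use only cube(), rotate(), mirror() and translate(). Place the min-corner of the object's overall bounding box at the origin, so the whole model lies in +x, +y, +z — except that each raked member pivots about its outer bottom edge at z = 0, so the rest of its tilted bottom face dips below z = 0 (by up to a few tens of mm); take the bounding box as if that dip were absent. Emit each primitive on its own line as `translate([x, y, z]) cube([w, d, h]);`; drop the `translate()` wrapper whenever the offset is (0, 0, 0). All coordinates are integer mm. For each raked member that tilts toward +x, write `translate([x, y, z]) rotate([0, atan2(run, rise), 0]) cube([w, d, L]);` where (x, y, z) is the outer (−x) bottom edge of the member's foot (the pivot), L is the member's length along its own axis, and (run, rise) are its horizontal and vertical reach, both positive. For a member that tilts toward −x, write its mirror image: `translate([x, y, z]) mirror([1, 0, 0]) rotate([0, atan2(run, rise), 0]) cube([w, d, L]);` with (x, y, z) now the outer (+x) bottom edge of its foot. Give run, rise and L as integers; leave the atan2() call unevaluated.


translate([144, 0, 640]) cube([71, 1099, 56]);
translate([0, 92, 0]) rotate([0, atan2(144, 640), 0]) cube([35, 48, 656]);
translate([359, 92, 0]) mirror([1, 0, 0]) rotate([0, atan2(144, 640), 0]) cube([35, 48, 656]);
translate([0, 959, 0]) rotate([0, atan2(144, 640), 0]) cube([35, 48, 656]);
translate([359, 959, 0]) mirror([1, 0, 0]) rotate([0, atan2(144, 640), 0]) cube([35, 48, 656]);
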